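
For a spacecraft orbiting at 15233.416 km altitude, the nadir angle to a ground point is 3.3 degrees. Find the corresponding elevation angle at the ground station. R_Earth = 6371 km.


r = R_E + alt = 21604.4160 km
Law of sines in the satellite / Earth-center / ground-point triangle:
  sin(nadir)/R_E = sin(90 + el)/r  =>  cos(el) = (r/R_E)*sin(nadir)
cos(el) = (21604.4160 / 6371.0000) * sin(3.3 deg) = 0.1952028
el = arccos(0.1952028) = 78.7434 deg
(Earth-central angle = 90 - nadir - el = 7.9566 deg)

78.7434 degrees


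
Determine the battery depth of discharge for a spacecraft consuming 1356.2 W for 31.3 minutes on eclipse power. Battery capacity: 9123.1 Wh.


E_used = P * t / 60 = 1356.2 * 31.3 / 60 = 707.4843 Wh
DOD = E_used / E_total * 100 = 707.4843 / 9123.1 * 100
DOD = 7.7549 %

7.7549 %


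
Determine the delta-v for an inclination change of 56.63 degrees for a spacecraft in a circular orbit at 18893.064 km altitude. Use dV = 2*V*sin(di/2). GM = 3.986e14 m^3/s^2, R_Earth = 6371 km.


r = 25264.0640 km = 2.5264064e+07 m
V = sqrt(mu/r) = 3972.0713 m/s
di = 56.63 deg = 0.98838 rad
dV = 2*V*sin(di/2) = 2*3972.0713*sin(0.49419)
dV = 3768.0554 m/s = 3.7681 km/s

3.7681 km/s


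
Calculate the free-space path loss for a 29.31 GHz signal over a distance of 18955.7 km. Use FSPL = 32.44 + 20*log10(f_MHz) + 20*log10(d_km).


f = 29.31 GHz = 29310.0000 MHz
d = 18955.7 km
FSPL = 32.44 + 20*log10(29310.0000) + 20*log10(18955.7)
FSPL = 32.44 + 89.3403 + 85.5548
FSPL = 207.3351 dB

207.3351 dB


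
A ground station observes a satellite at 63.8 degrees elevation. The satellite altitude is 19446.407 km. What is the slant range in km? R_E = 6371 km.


h = 19446.407 km, el = 63.8 deg
d = -R_E*sin(el) + sqrt((R_E*sin(el))^2 + 2*R_E*h + h^2)
d = -6371.0000*sin(1.1135) + sqrt((6371.0000*0.8972584)^2 + 2*6371.0000*19446.407 + 19446.407^2)
d = 19947.2859 km

19947.2859 km


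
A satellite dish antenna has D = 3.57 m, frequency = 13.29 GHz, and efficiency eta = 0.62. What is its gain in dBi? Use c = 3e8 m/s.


lambda = c/f = 3e8 / 1.329e+10 = 0.02257336 m
G = eta*(pi*D/lambda)^2 = 0.62*(pi*3.57/0.02257336)^2
G = 153050.6998 (linear)
G = 10*log10(153050.6998) = 51.8484 dBi

51.8484 dBi


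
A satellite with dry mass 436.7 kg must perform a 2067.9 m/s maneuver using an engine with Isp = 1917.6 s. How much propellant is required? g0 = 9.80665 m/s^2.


ve = Isp * g0 = 1917.6 * 9.80665 = 18805.232040 m/s
mass ratio = exp(dv/ve) = exp(2067.9/18805.232040) = 1.11623797
m_prop = m_dry * (mr - 1) = 436.7 * (1.11623797 - 1)
m_prop = 50.7611 kg

50.7611 kg


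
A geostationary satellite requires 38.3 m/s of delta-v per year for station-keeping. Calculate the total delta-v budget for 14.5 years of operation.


dV = rate * years = 38.3 * 14.5
dV = 555.3500 m/s

555.3500 m/s


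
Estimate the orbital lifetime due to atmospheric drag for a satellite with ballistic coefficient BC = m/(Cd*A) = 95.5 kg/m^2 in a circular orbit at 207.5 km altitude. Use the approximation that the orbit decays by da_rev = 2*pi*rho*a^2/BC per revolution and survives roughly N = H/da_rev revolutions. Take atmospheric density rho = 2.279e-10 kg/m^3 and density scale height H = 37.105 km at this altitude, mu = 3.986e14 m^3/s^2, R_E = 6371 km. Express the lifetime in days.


a = R_E + alt = 6578.5000 km = 6.5785e+06 m
da_rev = 2*pi*rho*a^2/BC = 2*pi*2.279e-10*(6.5785e+06)^2/95.5 = 648.895227 m per revolution
N = H/da_rev = 37105.0000 m / 648.895227 m = 57.1818 revolutions
P = 2*pi*sqrt(a^3/mu) = 5310.0858 s
lifetime = N*P = 57.1818 * 5310.0858 = 303640.2887 s = 3.5144 days

3.5144 days


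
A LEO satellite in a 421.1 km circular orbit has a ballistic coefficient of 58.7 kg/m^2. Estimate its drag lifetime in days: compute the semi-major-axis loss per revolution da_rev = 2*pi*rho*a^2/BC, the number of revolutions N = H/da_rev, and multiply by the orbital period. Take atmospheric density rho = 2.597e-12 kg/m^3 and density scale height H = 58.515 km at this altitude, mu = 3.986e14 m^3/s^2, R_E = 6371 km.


a = R_E + alt = 6792.1000 km = 6.7921e+06 m
da_rev = 2*pi*rho*a^2/BC = 2*pi*2.597e-12*(6.7921e+06)^2/58.7 = 12.823951 m per revolution
N = H/da_rev = 58515.0000 m / 12.823951 m = 4562.9462 revolutions
P = 2*pi*sqrt(a^3/mu) = 5570.7969 s
lifetime = N*P = 4562.9462 * 5570.7969 = 2.5419247e+07 s = 294.2042 days

294.2042 days


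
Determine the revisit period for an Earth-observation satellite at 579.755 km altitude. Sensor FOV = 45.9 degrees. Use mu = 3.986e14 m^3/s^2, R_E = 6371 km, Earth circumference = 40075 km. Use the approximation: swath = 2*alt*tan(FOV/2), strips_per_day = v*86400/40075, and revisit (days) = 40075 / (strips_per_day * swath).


swath = 2*579.755*tan(0.4005531) = 490.9891 km
v = sqrt(mu/r) = 7572.7332 m/s = 7.5727 km/s
strips/day = v*86400/40075 = 7.5727*86400/40075 = 16.3265
coverage/day = strips * swath = 16.3265 * 490.9891 = 8016.1287 km
revisit = 40075 / 8016.1287 = 4.9993 days

4.9993 days


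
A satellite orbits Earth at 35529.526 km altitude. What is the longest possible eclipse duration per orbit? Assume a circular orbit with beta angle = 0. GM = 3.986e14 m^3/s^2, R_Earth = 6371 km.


r = 41900.5260 km
T = 1422.6209 min
Eclipse fraction = arcsin(R_E/r)/pi = arcsin(6371.0000/41900.5260)/pi
= arcsin(0.1520506)/pi = 0.04858767
Eclipse duration = 0.04858767 * 1422.6209 = 69.1218 min

69.1218 minutes


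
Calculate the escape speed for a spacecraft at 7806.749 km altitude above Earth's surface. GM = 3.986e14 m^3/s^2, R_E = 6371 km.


r = 6371.0 + 7806.749 = 14177.7490 km = 1.4177749e+07 m
v_esc = sqrt(2*mu/r) = sqrt(2*3.986e14 / 1.4177749e+07)
v_esc = 7498.5968 m/s = 7.4986 km/s

7.4986 km/s


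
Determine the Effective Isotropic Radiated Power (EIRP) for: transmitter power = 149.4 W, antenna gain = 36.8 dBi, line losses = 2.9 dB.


Pt = 149.4 W = 21.7435 dBW
EIRP = Pt_dBW + Gt - losses = 21.7435 + 36.8 - 2.9 = 55.6435 dBW

55.6435 dBW


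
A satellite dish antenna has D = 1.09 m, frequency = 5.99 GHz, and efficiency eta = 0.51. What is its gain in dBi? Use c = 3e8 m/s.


lambda = c/f = 3e8 / 5.99e+09 = 0.05008347 m
G = eta*(pi*D/lambda)^2 = 0.51*(pi*1.09/0.05008347)^2
G = 2384.1526 (linear)
G = 10*log10(2384.1526) = 33.7733 dBi

33.7733 dBi


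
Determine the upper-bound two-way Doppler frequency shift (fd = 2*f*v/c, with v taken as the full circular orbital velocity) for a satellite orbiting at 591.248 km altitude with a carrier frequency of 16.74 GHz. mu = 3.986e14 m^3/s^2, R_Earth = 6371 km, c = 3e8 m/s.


r = 6.962248e+06 m
v = sqrt(mu/r) = 7566.4802 m/s (worst-case radial velocity)
f = 16.74 GHz = 1.674e+10 Hz
fd = 2*f*v/c = 2*1.674e+10*7566.4802/3.0e+08
fd = 844419.1956 Hz

844419.1956 Hz


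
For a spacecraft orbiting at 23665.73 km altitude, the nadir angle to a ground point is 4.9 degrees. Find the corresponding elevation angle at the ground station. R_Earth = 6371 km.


r = R_E + alt = 30036.7300 km
Law of sines in the satellite / Earth-center / ground-point triangle:
  sin(nadir)/R_E = sin(90 + el)/r  =>  cos(el) = (r/R_E)*sin(nadir)
cos(el) = (30036.7300 / 6371.0000) * sin(4.9 deg) = 0.4027068
el = arccos(0.4027068) = 66.2525 deg
(Earth-central angle = 90 - nadir - el = 18.8475 deg)

66.2525 degrees


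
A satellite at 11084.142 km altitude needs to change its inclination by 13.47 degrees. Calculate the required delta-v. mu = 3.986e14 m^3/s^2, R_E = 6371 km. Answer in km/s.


r = 17455.1420 km = 1.7455142e+07 m
V = sqrt(mu/r) = 4778.6690 m/s
di = 13.47 deg = 0.2350959 rad
dV = 2*V*sin(di/2) = 2*4778.6690*sin(0.1175479)
dV = 1120.8598 m/s = 1.1209 km/s

1.1209 km/s


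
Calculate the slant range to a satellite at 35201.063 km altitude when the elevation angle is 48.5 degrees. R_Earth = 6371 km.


h = 35201.063 km, el = 48.5 deg
d = -R_E*sin(el) + sqrt((R_E*sin(el))^2 + 2*R_E*h + h^2)
d = -6371.0000*sin(0.8464847) + sqrt((6371.0000*0.7489557)^2 + 2*6371.0000*35201.063 + 35201.063^2)
d = 36585.5659 km

36585.5659 km


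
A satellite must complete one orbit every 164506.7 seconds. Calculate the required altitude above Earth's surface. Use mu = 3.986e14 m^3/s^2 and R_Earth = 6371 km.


T = 164506.7 s
r = (mu*T^2/(4*pi^2))^(1/3) = (3.986e14 * 164506.7^2 / (4*pi^2))^(1/3)
r = 6.4890569e+07 m = 64890.5686 km
alt = r - R_E = 64890.5686 - 6371 = 58519.5686 km

58519.5686 km


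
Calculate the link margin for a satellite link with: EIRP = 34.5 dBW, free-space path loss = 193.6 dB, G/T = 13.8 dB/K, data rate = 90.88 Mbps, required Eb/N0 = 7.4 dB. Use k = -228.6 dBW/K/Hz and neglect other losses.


C/N0 = EIRP - FSPL + G/T - k = 34.5 - 193.6 + 13.8 - (-228.6)
C/N0 = 83.3000 dB-Hz
R_b = 90.88 Mbps = 9.088e+07 bps -> 10*log10(R_b) = 79.5847 dB-Hz
Eb/N0 = C/N0 - 10*log10(R_b) = 83.3000 - 79.5847 = 3.7153 dB
Margin = Eb/N0 - Eb/N0_req = 3.7153 - 7.4 = -3.6847 dB (negative margin: link does not close)

-3.6847 dB


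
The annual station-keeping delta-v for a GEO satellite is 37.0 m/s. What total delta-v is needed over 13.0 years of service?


dV = rate * years = 37.0 * 13.0
dV = 481.0000 m/s

481.0000 m/s


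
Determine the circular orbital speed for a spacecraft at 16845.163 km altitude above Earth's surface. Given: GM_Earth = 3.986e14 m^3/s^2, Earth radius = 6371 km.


r = R_E + alt = 6371.0 + 16845.163 = 23216.1630 km = 2.3216163e+07 m
v = sqrt(mu/r) = sqrt(3.986e14 / 2.3216163e+07) = 4143.5580 m/s = 4.1436 km/s

4.1436 km/s


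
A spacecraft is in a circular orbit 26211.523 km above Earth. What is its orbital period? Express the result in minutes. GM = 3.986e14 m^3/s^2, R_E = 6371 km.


r = 32582.5230 km = 3.2582523e+07 m
T = 2*pi*sqrt(r^3/mu) = 2*pi*sqrt(3.4590284e+22 / 3.986e14)
T = 58531.3158 s = 975.5219 min

975.5219 minutes


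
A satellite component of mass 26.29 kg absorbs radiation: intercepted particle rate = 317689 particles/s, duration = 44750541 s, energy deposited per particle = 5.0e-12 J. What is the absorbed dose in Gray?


Total energy deposited = rate * time * E_per
  = 317689 * 44750541 * 5.0e-12 = 71.0838 J
Dose = E_total / mass = 71.0838 / 26.29
Dose = 2.7038 Gy

2.7038 Gy


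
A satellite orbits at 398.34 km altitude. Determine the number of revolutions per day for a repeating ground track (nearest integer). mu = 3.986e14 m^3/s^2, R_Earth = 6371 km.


r = 6.76934e+06 m
T = 2*pi*sqrt(r^3/mu) = 5542.8192 s = 92.3803 min
revs/day = 1440 / 92.3803 = 15.5877
Rounded: 16 revolutions per day

16 revolutions per day


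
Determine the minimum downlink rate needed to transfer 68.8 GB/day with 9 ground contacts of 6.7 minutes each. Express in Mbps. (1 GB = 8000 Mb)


total contact time = 9 * 6.7 * 60 = 3618.0000 s
data = 68.8 GB = 550400.0000 Mb
rate = 550400.0000 / 3618.0000 = 152.1282 Mbps

152.1282 Mbps


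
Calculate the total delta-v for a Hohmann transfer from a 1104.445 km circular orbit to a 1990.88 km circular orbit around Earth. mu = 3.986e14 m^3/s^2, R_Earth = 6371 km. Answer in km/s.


r1 = 7475.4450 km = 7.475445e+06 m
r2 = 8361.8800 km = 8.36188e+06 m
dv1 = sqrt(mu/r1)*(sqrt(2*r2/(r1+r2)) - 1) = 201.5728 m/s
dv2 = sqrt(mu/r2)*(1 - sqrt(2*r1/(r1+r2))) = 196.0020 m/s
total dv = |dv1| + |dv2| = 201.5728 + 196.0020 = 397.5748 m/s = 0.3975748 km/s

0.3976 km/s


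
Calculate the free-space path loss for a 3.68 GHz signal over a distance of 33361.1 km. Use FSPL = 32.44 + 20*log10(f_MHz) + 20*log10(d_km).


f = 3.68 GHz = 3680.0000 MHz
d = 33361.1 km
FSPL = 32.44 + 20*log10(3680.0000) + 20*log10(33361.1)
FSPL = 32.44 + 71.3170 + 90.4648
FSPL = 194.2218 dB

194.2218 dB


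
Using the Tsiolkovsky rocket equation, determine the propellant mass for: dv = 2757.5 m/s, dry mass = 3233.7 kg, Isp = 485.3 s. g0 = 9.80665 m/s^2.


ve = Isp * g0 = 485.3 * 9.80665 = 4759.167245 m/s
mass ratio = exp(dv/ve) = exp(2757.5/4759.167245) = 1.78498157
m_prop = m_dry * (mr - 1) = 3233.7 * (1.78498157 - 1)
m_prop = 2538.3949 kg

2538.3949 kg


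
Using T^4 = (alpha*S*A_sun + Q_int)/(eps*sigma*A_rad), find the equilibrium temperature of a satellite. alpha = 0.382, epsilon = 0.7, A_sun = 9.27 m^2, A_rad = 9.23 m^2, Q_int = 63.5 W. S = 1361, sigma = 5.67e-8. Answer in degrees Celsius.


Numerator = alpha*S*A_sun + Q_int = 0.382*1361*9.27 + 63.5 = 4882.9915 W
Denominator = eps*sigma*A_rad = 0.7*5.67e-8*9.23 = 3.663387e-07 W/K^4
T^4 = 1.3329172e+10 K^4
T = 339.7823 K = 66.6323 C

66.6323 degrees Celsius


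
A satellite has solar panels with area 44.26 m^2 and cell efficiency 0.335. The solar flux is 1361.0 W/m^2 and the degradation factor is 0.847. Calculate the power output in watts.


P = area * eta * S * degradation
P = 44.26 * 0.335 * 1361.0 * 0.847
P = 17092.1916 W

17092.1916 W


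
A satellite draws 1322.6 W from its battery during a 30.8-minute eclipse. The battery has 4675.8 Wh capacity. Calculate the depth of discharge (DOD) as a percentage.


E_used = P * t / 60 = 1322.6 * 30.8 / 60 = 678.9347 Wh
DOD = E_used / E_total * 100 = 678.9347 / 4675.8 * 100
DOD = 14.5202 %

14.5202 %


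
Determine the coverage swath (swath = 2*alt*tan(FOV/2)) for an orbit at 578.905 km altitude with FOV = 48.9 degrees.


FOV = 48.9 deg = 0.853466 rad
swath = 2 * alt * tan(FOV/2) = 2 * 578.905 * tan(0.426733)
swath = 2 * 578.905 * 0.4546728
swath = 526.4247 km

526.4247 km


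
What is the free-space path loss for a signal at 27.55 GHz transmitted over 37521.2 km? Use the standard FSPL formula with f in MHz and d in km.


f = 27.55 GHz = 27550.0000 MHz
d = 37521.2 km
FSPL = 32.44 + 20*log10(27550.0000) + 20*log10(37521.2)
FSPL = 32.44 + 88.8024 + 91.4855
FSPL = 212.7280 dB

212.7280 dB


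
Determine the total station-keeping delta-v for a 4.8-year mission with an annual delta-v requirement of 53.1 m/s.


dV = rate * years = 53.1 * 4.8
dV = 254.8800 m/s

254.8800 m/s


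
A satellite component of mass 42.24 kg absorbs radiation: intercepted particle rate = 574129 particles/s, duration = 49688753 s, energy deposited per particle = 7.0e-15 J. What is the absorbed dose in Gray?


Total energy deposited = rate * time * E_per
  = 574129 * 49688753 * 7.0e-15 = 0.1996943 J
Dose = E_total / mass = 0.1996943 / 42.24
Dose = 0.004727611 Gy

0.0047 Gy


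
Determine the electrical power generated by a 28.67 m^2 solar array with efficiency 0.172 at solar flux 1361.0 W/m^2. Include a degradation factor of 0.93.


P = area * eta * S * degradation
P = 28.67 * 0.172 * 1361.0 * 0.93
P = 6241.6184 W

6241.6184 W


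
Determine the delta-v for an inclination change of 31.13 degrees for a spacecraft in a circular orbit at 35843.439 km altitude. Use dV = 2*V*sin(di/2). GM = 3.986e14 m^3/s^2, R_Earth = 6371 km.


r = 42214.4390 km = 4.2214439e+07 m
V = sqrt(mu/r) = 3072.8272 m/s
di = 31.13 deg = 0.543321 rad
dV = 2*V*sin(di/2) = 2*3072.8272*sin(0.2716605)
dV = 1649.0721 m/s = 1.6491 km/s

1.6491 km/s


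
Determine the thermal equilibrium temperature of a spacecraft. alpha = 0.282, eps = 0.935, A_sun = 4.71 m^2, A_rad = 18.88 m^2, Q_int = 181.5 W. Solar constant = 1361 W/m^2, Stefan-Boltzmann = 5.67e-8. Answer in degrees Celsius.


Numerator = alpha*S*A_sun + Q_int = 0.282*1361*4.71 + 181.5 = 1989.2074 W
Denominator = eps*sigma*A_rad = 0.935*5.67e-8*18.88 = 1.0009138e-06 W/K^4
T^4 = 1.9873914e+09 K^4
T = 211.1402 K = -62.0098 C

-62.0098 degrees Celsius


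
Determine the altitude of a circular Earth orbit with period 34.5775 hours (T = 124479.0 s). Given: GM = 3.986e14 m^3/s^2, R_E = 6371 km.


T = 124479.0 s
r = (mu*T^2/(4*pi^2))^(1/3) = (3.986e14 * 124479.0^2 / (4*pi^2))^(1/3)
r = 5.3883597e+07 m = 53883.5970 km
alt = r - R_E = 53883.5970 - 6371 = 47512.5970 km

47512.5970 km


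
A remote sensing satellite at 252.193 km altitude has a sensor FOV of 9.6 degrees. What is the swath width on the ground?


FOV = 9.6 deg = 0.1675516 rad
swath = 2 * alt * tan(FOV/2) = 2 * 252.193 * tan(0.0837758)
swath = 2 * 252.193 * 0.08397235
swath = 42.3545 km

42.3545 km


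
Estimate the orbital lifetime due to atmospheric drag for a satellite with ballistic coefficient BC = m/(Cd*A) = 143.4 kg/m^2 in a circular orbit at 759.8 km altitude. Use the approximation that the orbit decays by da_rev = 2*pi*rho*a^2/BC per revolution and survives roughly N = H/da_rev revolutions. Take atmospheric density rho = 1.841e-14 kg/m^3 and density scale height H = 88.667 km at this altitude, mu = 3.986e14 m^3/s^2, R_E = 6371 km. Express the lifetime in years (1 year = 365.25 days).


a = R_E + alt = 7130.8000 km = 7.1308e+06 m
da_rev = 2*pi*rho*a^2/BC = 2*pi*1.841e-14*(7.1308e+06)^2/143.4 = 0.0410167284 m per revolution
N = H/da_rev = 88667.0000 m / 0.0410167284 m = 2.1617277e+06 revolutions
P = 2*pi*sqrt(a^3/mu) = 5992.6457 s
lifetime = N*P = 2.1617277e+06 * 5992.6457 = 1.2954469e+10 s = 149935.9791 days
years = 149935.9791 / 365.25 = 410.5023 years

410.5023 years


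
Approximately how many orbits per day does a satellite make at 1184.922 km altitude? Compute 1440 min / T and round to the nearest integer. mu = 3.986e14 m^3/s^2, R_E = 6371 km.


r = 7.555922e+06 m
T = 2*pi*sqrt(r^3/mu) = 6536.4572 s = 108.9410 min
revs/day = 1440 / 108.9410 = 13.2182
Rounded: 13 revolutions per day

13 revolutions per day


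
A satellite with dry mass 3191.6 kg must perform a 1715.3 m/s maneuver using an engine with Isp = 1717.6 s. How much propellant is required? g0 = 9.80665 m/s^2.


ve = Isp * g0 = 1717.6 * 9.80665 = 16843.902040 m/s
mass ratio = exp(dv/ve) = exp(1715.3/16843.902040) = 1.10720085
m_prop = m_dry * (mr - 1) = 3191.6 * (1.10720085 - 1)
m_prop = 342.1422 kg

342.1422 kg


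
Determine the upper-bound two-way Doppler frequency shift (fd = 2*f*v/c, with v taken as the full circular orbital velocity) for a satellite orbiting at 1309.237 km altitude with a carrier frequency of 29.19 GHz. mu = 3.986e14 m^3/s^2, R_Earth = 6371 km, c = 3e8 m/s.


r = 7.680237e+06 m
v = sqrt(mu/r) = 7204.1266 m/s (worst-case radial velocity)
f = 29.19 GHz = 2.919e+10 Hz
fd = 2*f*v/c = 2*2.919e+10*7204.1266/3.0e+08
fd = 1.401923e+06 Hz

1.4019e+06 Hz


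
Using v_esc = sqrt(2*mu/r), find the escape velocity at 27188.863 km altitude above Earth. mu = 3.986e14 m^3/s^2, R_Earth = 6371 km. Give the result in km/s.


r = 6371.0 + 27188.863 = 33559.8630 km = 3.3559863e+07 m
v_esc = sqrt(2*mu/r) = sqrt(2*3.986e14 / 3.3559863e+07)
v_esc = 4873.8657 m/s = 4.8739 km/s

4.8739 km/s


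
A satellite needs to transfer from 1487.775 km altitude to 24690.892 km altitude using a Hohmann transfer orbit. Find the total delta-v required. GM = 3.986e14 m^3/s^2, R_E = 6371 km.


r1 = 7858.7750 km = 7.858775e+06 m
r2 = 31061.8920 km = 3.1061892e+07 m
dv1 = sqrt(mu/r1)*(sqrt(2*r2/(r1+r2)) - 1) = 1875.8457 m/s
dv2 = sqrt(mu/r2)*(1 - sqrt(2*r1/(r1+r2))) = 1305.7961 m/s
total dv = |dv1| + |dv2| = 1875.8457 + 1305.7961 = 3181.6418 m/s = 3.1816 km/s

3.1816 km/s


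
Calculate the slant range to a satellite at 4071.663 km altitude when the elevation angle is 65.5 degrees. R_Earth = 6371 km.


h = 4071.663 km, el = 65.5 deg
d = -R_E*sin(el) + sqrt((R_E*sin(el))^2 + 2*R_E*h + h^2)
d = -6371.0000*sin(1.1432) + sqrt((6371.0000*0.9099613)^2 + 2*6371.0000*4071.663 + 4071.663^2)
d = 4305.5566 km

4305.5566 km


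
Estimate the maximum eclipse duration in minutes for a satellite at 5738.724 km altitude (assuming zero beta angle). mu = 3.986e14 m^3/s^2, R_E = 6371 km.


r = 12109.7240 km
T = 221.0351 min
Eclipse fraction = arcsin(R_E/r)/pi = arcsin(6371.0000/12109.7240)/pi
= arcsin(0.5261061)/pi = 0.1763485
Eclipse duration = 0.1763485 * 221.0351 = 38.9792 min

38.9792 minutes


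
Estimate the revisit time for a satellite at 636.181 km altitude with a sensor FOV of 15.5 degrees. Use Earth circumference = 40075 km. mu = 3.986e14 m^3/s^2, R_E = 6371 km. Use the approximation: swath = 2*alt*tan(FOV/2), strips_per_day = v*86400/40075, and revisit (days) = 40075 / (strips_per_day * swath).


swath = 2*636.181*tan(0.135263) = 173.1609 km
v = sqrt(mu/r) = 7542.1815 m/s = 7.5422 km/s
strips/day = v*86400/40075 = 7.5422*86400/40075 = 16.2606
coverage/day = strips * swath = 16.2606 * 173.1609 = 2815.7037 km
revisit = 40075 / 2815.7037 = 14.2327 days

14.2327 days


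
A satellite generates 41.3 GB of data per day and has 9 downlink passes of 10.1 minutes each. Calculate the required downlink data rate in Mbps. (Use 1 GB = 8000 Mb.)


total contact time = 9 * 10.1 * 60 = 5454.0000 s
data = 41.3 GB = 330400.0000 Mb
rate = 330400.0000 / 5454.0000 = 60.5794 Mbps

60.5794 Mbps


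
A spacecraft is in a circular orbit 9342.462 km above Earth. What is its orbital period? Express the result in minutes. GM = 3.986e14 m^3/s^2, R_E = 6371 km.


r = 15713.4620 km = 1.5713462e+07 m
T = 2*pi*sqrt(r^3/mu) = 2*pi*sqrt(3.8798563e+21 / 3.986e14)
T = 19602.8421 s = 326.7140 min

326.7140 minutes


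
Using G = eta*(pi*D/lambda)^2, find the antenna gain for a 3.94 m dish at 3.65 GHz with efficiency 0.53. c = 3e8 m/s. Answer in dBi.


lambda = c/f = 3e8 / 3.65e+09 = 0.08219178 m
G = eta*(pi*D/lambda)^2 = 0.53*(pi*3.94/0.08219178)^2
G = 12020.1885 (linear)
G = 10*log10(12020.1885) = 40.7991 dBi

40.7991 dBi


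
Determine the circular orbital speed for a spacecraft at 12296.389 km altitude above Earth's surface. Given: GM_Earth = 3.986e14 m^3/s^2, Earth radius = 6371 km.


r = R_E + alt = 6371.0 + 12296.389 = 18667.3890 km = 1.8667389e+07 m
v = sqrt(mu/r) = sqrt(3.986e14 / 1.8667389e+07) = 4620.9031 m/s = 4.6209 km/s

4.6209 km/s


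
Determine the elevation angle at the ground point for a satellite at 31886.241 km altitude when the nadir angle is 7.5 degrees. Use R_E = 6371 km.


r = R_E + alt = 38257.2410 km
Law of sines in the satellite / Earth-center / ground-point triangle:
  sin(nadir)/R_E = sin(90 + el)/r  =>  cos(el) = (r/R_E)*sin(nadir)
cos(el) = (38257.2410 / 6371.0000) * sin(7.5 deg) = 0.7837972
el = arccos(0.7837972) = 38.3904 deg
(Earth-central angle = 90 - nadir - el = 44.1096 deg)

38.3904 degrees


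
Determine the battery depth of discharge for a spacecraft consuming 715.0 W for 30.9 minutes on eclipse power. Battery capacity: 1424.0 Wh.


E_used = P * t / 60 = 715.0 * 30.9 / 60 = 368.2250 Wh
DOD = E_used / E_total * 100 = 368.2250 / 1424.0 * 100
DOD = 25.8585 %

25.8585 %


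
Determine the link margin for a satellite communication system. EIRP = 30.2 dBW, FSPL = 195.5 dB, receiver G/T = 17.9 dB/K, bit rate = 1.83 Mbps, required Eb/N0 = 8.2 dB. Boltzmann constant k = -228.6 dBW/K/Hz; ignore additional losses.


C/N0 = EIRP - FSPL + G/T - k = 30.2 - 195.5 + 17.9 - (-228.6)
C/N0 = 81.2000 dB-Hz
R_b = 1.83 Mbps = 1.83e+06 bps -> 10*log10(R_b) = 62.6245 dB-Hz
Eb/N0 = C/N0 - 10*log10(R_b) = 81.2000 - 62.6245 = 18.5755 dB
Margin = Eb/N0 - Eb/N0_req = 18.5755 - 8.2 = 10.3755 dB (link closes)

10.3755 dB


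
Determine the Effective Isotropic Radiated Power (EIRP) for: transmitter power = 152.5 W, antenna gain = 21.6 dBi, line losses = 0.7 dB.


Pt = 152.5 W = 21.8327 dBW
EIRP = Pt_dBW + Gt - losses = 21.8327 + 21.6 - 0.7 = 42.7327 dBW

42.7327 dBW


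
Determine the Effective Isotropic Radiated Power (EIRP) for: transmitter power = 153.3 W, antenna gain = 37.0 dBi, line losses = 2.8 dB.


Pt = 153.3 W = 21.8554 dBW
EIRP = Pt_dBW + Gt - losses = 21.8554 + 37.0 - 2.8 = 56.0554 dBW

56.0554 dBW


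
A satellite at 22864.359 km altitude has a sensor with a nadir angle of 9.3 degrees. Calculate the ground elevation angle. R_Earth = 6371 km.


r = R_E + alt = 29235.3590 km
Law of sines in the satellite / Earth-center / ground-point triangle:
  sin(nadir)/R_E = sin(90 + el)/r  =>  cos(el) = (r/R_E)*sin(nadir)
cos(el) = (29235.3590 / 6371.0000) * sin(9.3 deg) = 0.7415705
el = arccos(0.7415705) = 42.1346 deg
(Earth-central angle = 90 - nadir - el = 38.5654 deg)

42.1346 degrees


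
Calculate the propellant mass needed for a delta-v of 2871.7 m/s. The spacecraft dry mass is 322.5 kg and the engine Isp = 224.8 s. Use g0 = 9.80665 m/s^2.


ve = Isp * g0 = 224.8 * 9.80665 = 2204.534920 m/s
mass ratio = exp(dv/ve) = exp(2871.7/2204.534920) = 3.67897076
m_prop = m_dry * (mr - 1) = 322.5 * (3.67897076 - 1)
m_prop = 863.9681 kg

863.9681 kg


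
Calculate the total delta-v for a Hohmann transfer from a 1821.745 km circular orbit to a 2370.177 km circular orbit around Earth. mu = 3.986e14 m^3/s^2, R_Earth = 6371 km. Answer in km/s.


r1 = 8192.7450 km = 8.192745e+06 m
r2 = 8741.1770 km = 8.741177e+06 m
dv1 = sqrt(mu/r1)*(sqrt(2*r2/(r1+r2)) - 1) = 112.0508 m/s
dv2 = sqrt(mu/r2)*(1 - sqrt(2*r1/(r1+r2))) = 110.2500 m/s
total dv = |dv1| + |dv2| = 112.0508 + 110.2500 = 222.3008 m/s = 0.2223008 km/s

0.2223 km/s


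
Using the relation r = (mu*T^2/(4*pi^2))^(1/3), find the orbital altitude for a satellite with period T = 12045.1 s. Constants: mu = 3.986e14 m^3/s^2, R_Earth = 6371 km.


T = 12045.1 s
r = (mu*T^2/(4*pi^2))^(1/3) = (3.986e14 * 12045.1^2 / (4*pi^2))^(1/3)
r = 1.1357065e+07 m = 11357.0654 km
alt = r - R_E = 11357.0654 - 6371 = 4986.0654 km

4986.0654 km


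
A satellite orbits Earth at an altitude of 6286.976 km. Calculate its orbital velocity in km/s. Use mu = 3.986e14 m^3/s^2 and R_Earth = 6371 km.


r = R_E + alt = 6371.0 + 6286.976 = 12657.9760 km = 1.2657976e+07 m
v = sqrt(mu/r) = sqrt(3.986e14 / 1.2657976e+07) = 5611.5975 m/s = 5.6116 km/s

5.6116 km/s


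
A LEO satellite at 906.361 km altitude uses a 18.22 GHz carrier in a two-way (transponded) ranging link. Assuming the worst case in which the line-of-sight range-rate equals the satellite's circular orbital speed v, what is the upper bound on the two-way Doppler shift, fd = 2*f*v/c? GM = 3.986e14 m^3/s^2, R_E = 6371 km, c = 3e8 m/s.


r = 7.277361e+06 m
v = sqrt(mu/r) = 7400.8515 m/s (worst-case radial velocity)
f = 18.22 GHz = 1.822e+10 Hz
fd = 2*f*v/c = 2*1.822e+10*7400.8515/3.0e+08
fd = 898956.7572 Hz

898956.7572 Hz


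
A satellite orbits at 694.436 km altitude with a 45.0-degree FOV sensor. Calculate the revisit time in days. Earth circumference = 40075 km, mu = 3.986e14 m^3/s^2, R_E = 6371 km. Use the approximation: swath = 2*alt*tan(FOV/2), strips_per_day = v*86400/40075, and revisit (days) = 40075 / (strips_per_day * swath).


swath = 2*694.436*tan(0.3926991) = 575.2896 km
v = sqrt(mu/r) = 7511.0242 m/s = 7.5110 km/s
strips/day = v*86400/40075 = 7.5110*86400/40075 = 16.1934
coverage/day = strips * swath = 16.1934 * 575.2896 = 9315.9235 km
revisit = 40075 / 9315.9235 = 4.3018 days

4.3018 days


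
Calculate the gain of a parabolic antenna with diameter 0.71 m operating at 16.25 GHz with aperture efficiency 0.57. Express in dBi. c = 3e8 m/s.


lambda = c/f = 3e8 / 1.625e+10 = 0.01846154 m
G = eta*(pi*D/lambda)^2 = 0.57*(pi*0.71/0.01846154)^2
G = 8320.6168 (linear)
G = 10*log10(8320.6168) = 39.2016 dBi

39.2016 dBi


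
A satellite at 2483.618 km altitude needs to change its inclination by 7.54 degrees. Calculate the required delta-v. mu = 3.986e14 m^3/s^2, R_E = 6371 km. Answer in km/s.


r = 8854.6180 km = 8.854618e+06 m
V = sqrt(mu/r) = 6709.4007 m/s
di = 7.54 deg = 0.1315978 rad
dV = 2*V*sin(di/2) = 2*6709.4007*sin(0.06579891)
dV = 882.3056 m/s = 0.8823056 km/s

0.8823 km/s


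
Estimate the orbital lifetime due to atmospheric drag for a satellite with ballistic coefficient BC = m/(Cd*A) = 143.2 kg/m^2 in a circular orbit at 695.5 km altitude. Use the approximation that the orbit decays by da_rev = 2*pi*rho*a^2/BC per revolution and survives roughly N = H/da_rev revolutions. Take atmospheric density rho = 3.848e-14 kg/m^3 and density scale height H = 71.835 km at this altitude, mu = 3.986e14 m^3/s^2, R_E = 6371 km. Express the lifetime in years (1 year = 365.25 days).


a = R_E + alt = 7066.5000 km = 7.0665e+06 m
da_rev = 2*pi*rho*a^2/BC = 2*pi*3.848e-14*(7.0665e+06)^2/143.2 = 0.0843103011 m per revolution
N = H/da_rev = 71835.0000 m / 0.0843103011 m = 852031.1167 revolutions
P = 2*pi*sqrt(a^3/mu) = 5911.7732 s
lifetime = N*P = 852031.1167 * 5911.7732 = 5.0370147e+09 s = 58298.7817 days
years = 58298.7817 / 365.25 = 159.6134 years

159.6134 years


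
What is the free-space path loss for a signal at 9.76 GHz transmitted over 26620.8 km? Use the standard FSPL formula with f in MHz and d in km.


f = 9.76 GHz = 9760.0000 MHz
d = 26620.8 km
FSPL = 32.44 + 20*log10(9760.0000) + 20*log10(26620.8)
FSPL = 32.44 + 79.7890 + 88.5044
FSPL = 200.7334 dB

200.7334 dB


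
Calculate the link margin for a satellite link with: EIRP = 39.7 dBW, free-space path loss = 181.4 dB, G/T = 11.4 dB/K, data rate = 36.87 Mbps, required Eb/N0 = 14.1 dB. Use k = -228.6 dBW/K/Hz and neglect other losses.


C/N0 = EIRP - FSPL + G/T - k = 39.7 - 181.4 + 11.4 - (-228.6)
C/N0 = 98.3000 dB-Hz
R_b = 36.87 Mbps = 3.687e+07 bps -> 10*log10(R_b) = 75.6667 dB-Hz
Eb/N0 = C/N0 - 10*log10(R_b) = 98.3000 - 75.6667 = 22.6333 dB
Margin = Eb/N0 - Eb/N0_req = 22.6333 - 14.1 = 8.5333 dB (link closes)

8.5333 dB


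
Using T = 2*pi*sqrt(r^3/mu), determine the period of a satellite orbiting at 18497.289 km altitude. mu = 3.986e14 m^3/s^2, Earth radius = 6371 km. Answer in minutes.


r = 24868.2890 km = 2.4868289e+07 m
T = 2*pi*sqrt(r^3/mu) = 2*pi*sqrt(1.5379341e+22 / 3.986e14)
T = 39028.3400 s = 650.4723 min

650.4723 minutes


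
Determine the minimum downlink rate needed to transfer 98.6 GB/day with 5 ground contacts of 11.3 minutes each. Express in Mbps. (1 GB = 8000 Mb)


total contact time = 5 * 11.3 * 60 = 3390.0000 s
data = 98.6 GB = 788800.0000 Mb
rate = 788800.0000 / 3390.0000 = 232.6844 Mbps

232.6844 Mbps


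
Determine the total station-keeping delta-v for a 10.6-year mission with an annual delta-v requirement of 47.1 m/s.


dV = rate * years = 47.1 * 10.6
dV = 499.2600 m/s

499.2600 m/s


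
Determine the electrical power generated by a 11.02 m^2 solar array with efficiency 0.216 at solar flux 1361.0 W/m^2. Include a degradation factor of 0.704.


P = area * eta * S * degradation
P = 11.02 * 0.216 * 1361.0 * 0.704
P = 2280.6893 W

2280.6893 W


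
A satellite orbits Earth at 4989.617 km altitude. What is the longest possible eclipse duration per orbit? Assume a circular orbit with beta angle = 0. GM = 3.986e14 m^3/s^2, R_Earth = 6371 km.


r = 11360.6170 km
T = 200.8458 min
Eclipse fraction = arcsin(R_E/r)/pi = arcsin(6371.0000/11360.6170)/pi
= arcsin(0.560797)/pi = 0.1895052
Eclipse duration = 0.1895052 * 200.8458 = 38.0613 min

38.0613 minutes


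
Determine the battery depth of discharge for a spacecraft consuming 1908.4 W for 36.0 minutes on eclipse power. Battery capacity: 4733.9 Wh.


E_used = P * t / 60 = 1908.4 * 36.0 / 60 = 1145.0400 Wh
DOD = E_used / E_total * 100 = 1145.0400 / 4733.9 * 100
DOD = 24.1881 %

24.1881 %


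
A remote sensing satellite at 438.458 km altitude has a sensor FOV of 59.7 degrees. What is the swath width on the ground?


FOV = 59.7 deg = 1.0420 rad
swath = 2 * alt * tan(FOV/2) = 2 * 438.458 * tan(0.5209808)
swath = 2 * 438.458 * 0.5738649
swath = 503.2313 km

503.2313 km


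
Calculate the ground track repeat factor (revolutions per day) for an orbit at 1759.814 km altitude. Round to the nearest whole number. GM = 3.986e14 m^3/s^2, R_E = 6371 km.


r = 8.130814e+06 m
T = 2*pi*sqrt(r^3/mu) = 7296.4609 s = 121.6077 min
revs/day = 1440 / 121.6077 = 11.8414
Rounded: 12 revolutions per day

12 revolutions per day


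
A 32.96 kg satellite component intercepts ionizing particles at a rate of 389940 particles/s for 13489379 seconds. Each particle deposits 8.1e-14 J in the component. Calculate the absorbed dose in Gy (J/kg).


Total energy deposited = rate * time * E_per
  = 389940 * 13489379 * 8.1e-14 = 0.4260639 J
Dose = E_total / mass = 0.4260639 / 32.96
Dose = 0.0129267 Gy

0.0129 Gy


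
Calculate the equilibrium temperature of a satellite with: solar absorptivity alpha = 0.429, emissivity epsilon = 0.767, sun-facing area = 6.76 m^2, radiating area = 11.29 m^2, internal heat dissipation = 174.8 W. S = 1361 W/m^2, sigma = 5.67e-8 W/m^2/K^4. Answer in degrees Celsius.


Numerator = alpha*S*A_sun + Q_int = 0.429*1361*6.76 + 174.8 = 4121.7544 W
Denominator = eps*sigma*A_rad = 0.767*5.67e-8*11.29 = 4.9098968e-07 W/K^4
T^4 = 8.3947883e+09 K^4
T = 302.6930 K = 29.5430 C

29.5430 degrees Celsius


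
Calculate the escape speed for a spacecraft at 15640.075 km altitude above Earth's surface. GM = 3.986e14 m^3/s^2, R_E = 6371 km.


r = 6371.0 + 15640.075 = 22011.0750 km = 2.2011075e+07 m
v_esc = sqrt(2*mu/r) = sqrt(2*3.986e14 / 2.2011075e+07)
v_esc = 6018.1501 m/s = 6.0182 km/s

6.0182 km/s


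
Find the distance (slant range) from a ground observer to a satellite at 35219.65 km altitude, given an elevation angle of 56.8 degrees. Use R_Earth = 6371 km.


h = 35219.65 km, el = 56.8 deg
d = -R_E*sin(el) + sqrt((R_E*sin(el))^2 + 2*R_E*h + h^2)
d = -6371.0000*sin(0.991347) + sqrt((6371.0000*0.8367643)^2 + 2*6371.0000*35219.65 + 35219.65^2)
d = 36113.0617 km

36113.0617 km


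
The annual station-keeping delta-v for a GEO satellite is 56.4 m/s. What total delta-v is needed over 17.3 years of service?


dV = rate * years = 56.4 * 17.3
dV = 975.7200 m/s

975.7200 m/s


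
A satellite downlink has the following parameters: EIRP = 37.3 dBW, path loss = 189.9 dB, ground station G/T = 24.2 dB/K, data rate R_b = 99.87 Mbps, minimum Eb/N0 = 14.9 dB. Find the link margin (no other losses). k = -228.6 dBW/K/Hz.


C/N0 = EIRP - FSPL + G/T - k = 37.3 - 189.9 + 24.2 - (-228.6)
C/N0 = 100.2000 dB-Hz
R_b = 99.87 Mbps = 9.987e+07 bps -> 10*log10(R_b) = 79.9944 dB-Hz
Eb/N0 = C/N0 - 10*log10(R_b) = 100.2000 - 79.9944 = 20.2056 dB
Margin = Eb/N0 - Eb/N0_req = 20.2056 - 14.9 = 5.3056 dB (link closes)

5.3056 dB


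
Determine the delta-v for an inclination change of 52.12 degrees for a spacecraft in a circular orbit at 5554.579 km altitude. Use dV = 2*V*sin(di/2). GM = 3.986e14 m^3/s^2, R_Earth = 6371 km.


r = 11925.5790 km = 1.1925579e+07 m
V = sqrt(mu/r) = 5781.3453 m/s
di = 52.12 deg = 0.9096656 rad
dV = 2*V*sin(di/2) = 2*5781.3453*sin(0.4548328)
dV = 5079.6301 m/s = 5.0796 km/s

5.0796 km/s


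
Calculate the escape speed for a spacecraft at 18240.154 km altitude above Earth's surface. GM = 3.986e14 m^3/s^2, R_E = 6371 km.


r = 6371.0 + 18240.154 = 24611.1540 km = 2.4611154e+07 m
v_esc = sqrt(2*mu/r) = sqrt(2*3.986e14 / 2.4611154e+07)
v_esc = 5691.3810 m/s = 5.6914 km/s

5.6914 km/s


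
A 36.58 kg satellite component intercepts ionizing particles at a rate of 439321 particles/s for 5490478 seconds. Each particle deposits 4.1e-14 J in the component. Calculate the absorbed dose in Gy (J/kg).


Total energy deposited = rate * time * E_per
  = 439321 * 5490478 * 4.1e-14 = 0.09889537 J
Dose = E_total / mass = 0.09889537 / 36.58
Dose = 0.002703537 Gy

0.0027 Gy


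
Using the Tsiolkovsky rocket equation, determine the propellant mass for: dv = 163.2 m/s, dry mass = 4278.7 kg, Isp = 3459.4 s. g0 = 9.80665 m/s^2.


ve = Isp * g0 = 3459.4 * 9.80665 = 33925.125010 m/s
mass ratio = exp(dv/ve) = exp(163.2/33925.125010) = 1.00482218
m_prop = m_dry * (mr - 1) = 4278.7 * (1.00482218 - 1)
m_prop = 20.6327 kg

20.6327 kg


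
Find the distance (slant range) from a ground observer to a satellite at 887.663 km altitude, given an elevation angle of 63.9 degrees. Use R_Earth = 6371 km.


h = 887.663 km, el = 63.9 deg
d = -R_E*sin(el) + sqrt((R_E*sin(el))^2 + 2*R_E*h + h^2)
d = -6371.0000*sin(1.1153) + sqrt((6371.0000*0.8980276)^2 + 2*6371.0000*887.663 + 887.663^2)
d = 974.3520 km

974.3520 km


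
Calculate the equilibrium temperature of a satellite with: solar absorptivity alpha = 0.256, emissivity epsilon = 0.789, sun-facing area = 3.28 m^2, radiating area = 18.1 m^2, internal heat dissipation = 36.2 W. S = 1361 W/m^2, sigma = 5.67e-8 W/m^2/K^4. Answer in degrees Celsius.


Numerator = alpha*S*A_sun + Q_int = 0.256*1361*3.28 + 36.2 = 1179.0045 W
Denominator = eps*sigma*A_rad = 0.789*5.67e-8*18.1 = 8.0972703e-07 W/K^4
T^4 = 1.4560518e+09 K^4
T = 195.3414 K = -77.8086 C

-77.8086 degrees Celsius


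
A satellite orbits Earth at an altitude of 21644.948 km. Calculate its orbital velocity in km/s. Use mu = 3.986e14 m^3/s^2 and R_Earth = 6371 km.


r = R_E + alt = 6371.0 + 21644.948 = 28015.9480 km = 2.8015948e+07 m
v = sqrt(mu/r) = sqrt(3.986e14 / 2.8015948e+07) = 3771.9505 m/s = 3.7720 km/s

3.7720 km/s


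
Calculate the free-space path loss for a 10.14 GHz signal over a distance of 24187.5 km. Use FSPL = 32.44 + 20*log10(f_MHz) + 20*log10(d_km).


f = 10.14 GHz = 10140.0000 MHz
d = 24187.5 km
FSPL = 32.44 + 20*log10(10140.0000) + 20*log10(24187.5)
FSPL = 32.44 + 80.1208 + 87.6718
FSPL = 200.2326 dB

200.2326 dB


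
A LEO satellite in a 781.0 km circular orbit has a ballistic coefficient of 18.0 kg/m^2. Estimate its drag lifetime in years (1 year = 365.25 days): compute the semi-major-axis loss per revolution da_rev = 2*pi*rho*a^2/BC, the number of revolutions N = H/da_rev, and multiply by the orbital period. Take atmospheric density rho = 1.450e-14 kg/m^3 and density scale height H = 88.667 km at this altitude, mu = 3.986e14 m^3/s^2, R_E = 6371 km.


a = R_E + alt = 7152.0000 km = 7.152e+06 m
da_rev = 2*pi*rho*a^2/BC = 2*pi*1.450e-14*(7.152e+06)^2/18.0 = 0.258899002 m per revolution
N = H/da_rev = 88667.0000 m / 0.258899002 m = 342477.1790 revolutions
P = 2*pi*sqrt(a^3/mu) = 6019.3900 s
lifetime = N*P = 342477.1790 * 6019.3900 = 2.0615037e+09 s = 23859.9965 days
years = 23859.9965 / 365.25 = 65.3251 years

65.3251 years


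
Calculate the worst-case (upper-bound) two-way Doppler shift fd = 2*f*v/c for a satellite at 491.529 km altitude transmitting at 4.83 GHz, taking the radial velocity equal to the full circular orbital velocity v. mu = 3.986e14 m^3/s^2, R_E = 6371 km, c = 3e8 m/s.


r = 6.862529e+06 m
v = sqrt(mu/r) = 7621.2560 m/s (worst-case radial velocity)
f = 4.83 GHz = 4.83e+09 Hz
fd = 2*f*v/c = 2*4.83e+09*7621.2560/3.0e+08
fd = 245404.4437 Hz

245404.4437 Hz


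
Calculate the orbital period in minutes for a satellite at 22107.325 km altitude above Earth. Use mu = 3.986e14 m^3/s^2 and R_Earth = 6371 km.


r = 28478.3250 km = 2.8478325e+07 m
T = 2*pi*sqrt(r^3/mu) = 2*pi*sqrt(2.3096349e+22 / 3.986e14)
T = 47828.0731 s = 797.1346 min

797.1346 minutes


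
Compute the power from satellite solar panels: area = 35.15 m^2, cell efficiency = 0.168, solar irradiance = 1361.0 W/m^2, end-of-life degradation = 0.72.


P = area * eta * S * degradation
P = 35.15 * 0.168 * 1361.0 * 0.72
P = 5786.6236 W

5786.6236 W


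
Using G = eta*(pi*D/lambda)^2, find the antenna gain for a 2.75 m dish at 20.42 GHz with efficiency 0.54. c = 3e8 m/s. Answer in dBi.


lambda = c/f = 3e8 / 2.042e+10 = 0.01469148 m
G = eta*(pi*D/lambda)^2 = 0.54*(pi*2.75/0.01469148)^2
G = 186735.9171 (linear)
G = 10*log10(186735.9171) = 52.7123 dBi

52.7123 dBi


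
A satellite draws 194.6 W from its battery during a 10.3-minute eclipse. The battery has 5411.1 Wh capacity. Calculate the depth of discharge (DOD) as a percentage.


E_used = P * t / 60 = 194.6 * 10.3 / 60 = 33.4063 Wh
DOD = E_used / E_total * 100 = 33.4063 / 5411.1 * 100
DOD = 0.6173668 %

0.6174 %


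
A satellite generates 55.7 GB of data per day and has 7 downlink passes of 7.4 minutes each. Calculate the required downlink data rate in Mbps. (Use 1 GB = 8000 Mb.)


total contact time = 7 * 7.4 * 60 = 3108.0000 s
data = 55.7 GB = 445600.0000 Mb
rate = 445600.0000 / 3108.0000 = 143.3719 Mbps

143.3719 Mbps


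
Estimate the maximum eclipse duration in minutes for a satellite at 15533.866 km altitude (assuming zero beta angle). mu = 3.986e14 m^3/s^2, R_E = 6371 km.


r = 21904.8660 km
T = 537.7382 min
Eclipse fraction = arcsin(R_E/r)/pi = arcsin(6371.0000/21904.8660)/pi
= arcsin(0.2908486)/pi = 0.0939376
Eclipse duration = 0.0939376 * 537.7382 = 50.5138 min

50.5138 minutes


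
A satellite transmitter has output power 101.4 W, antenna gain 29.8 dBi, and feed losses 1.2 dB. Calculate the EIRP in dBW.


Pt = 101.4 W = 20.0604 dBW
EIRP = Pt_dBW + Gt - losses = 20.0604 + 29.8 - 1.2 = 48.6604 dBW

48.6604 dBW
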